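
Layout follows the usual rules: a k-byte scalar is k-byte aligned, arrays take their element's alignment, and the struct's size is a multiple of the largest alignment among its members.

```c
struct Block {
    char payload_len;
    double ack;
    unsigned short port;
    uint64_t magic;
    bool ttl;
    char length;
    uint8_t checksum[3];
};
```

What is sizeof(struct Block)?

@0: payload_len [1B, align 1] → 1
+7 pad (align 8)
@8: ack [8B, align 8] → 16
@16: port [2B, align 2] → 18
+6 pad (align 8)
@24: magic [8B, align 8] → 32
@32: ttl [1B, align 1] → 33
@33: length [1B, align 1] → 34
@34: checksum [3B, align 1] → 37
+3 tail pad (align 8)
size 40, align 8

40 bytes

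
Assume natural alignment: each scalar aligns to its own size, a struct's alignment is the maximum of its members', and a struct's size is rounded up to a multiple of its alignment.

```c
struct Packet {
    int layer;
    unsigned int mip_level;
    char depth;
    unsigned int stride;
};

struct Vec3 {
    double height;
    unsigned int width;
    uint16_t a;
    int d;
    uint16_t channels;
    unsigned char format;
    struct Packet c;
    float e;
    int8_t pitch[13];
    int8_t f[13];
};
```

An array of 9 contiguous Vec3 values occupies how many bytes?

Packet: 0..4  layer  (4B, 4-aligned); 4..8  mip_level  (4B, 4-aligned); 8..9  depth  (1B, 1-aligned); 9..12  -- padding (3B); 12..16  stride  (4B, 4-aligned); sizeof = 16, alignof = 4
0..8  height  (8B, 8-aligned)
8..12  width  (4B, 4-aligned)
12..14  a  (2B, 2-aligned)
14..16  -- padding (2B)
16..20  d  (4B, 4-aligned)
20..22  channels  (2B, 2-aligned)
22..23  format  (1B, 1-aligned)
23..24  -- padding (1B)
24..40  c  (16B, 4-aligned)
40..44  e  (4B, 4-aligned)
44..57  pitch  (13B, 1-aligned)
57..70  f  (13B, 1-aligned)
70..72  -- tail padding (2B)
sizeof = 72, alignof = 8
array of 9: 9 × 72 = 648

648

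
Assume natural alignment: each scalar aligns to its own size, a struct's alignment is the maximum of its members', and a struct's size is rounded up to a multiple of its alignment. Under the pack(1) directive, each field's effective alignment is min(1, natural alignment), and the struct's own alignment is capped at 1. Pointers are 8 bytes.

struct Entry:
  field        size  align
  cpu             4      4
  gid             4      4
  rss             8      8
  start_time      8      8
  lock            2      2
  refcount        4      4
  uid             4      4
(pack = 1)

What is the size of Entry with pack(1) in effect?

34

0..4  cpu  (4B, 1-aligned)
4..8  gid  (4B, 1-aligned)
8..16  rss  (8B, 1-aligned)
16..24  start_time  (8B, 1-aligned)
24..26  lock  (2B, 1-aligned)
26..30  refcount  (4B, 1-aligned)
30..34  uid  (4B, 1-aligned)
sizeof = 34, alignof = 1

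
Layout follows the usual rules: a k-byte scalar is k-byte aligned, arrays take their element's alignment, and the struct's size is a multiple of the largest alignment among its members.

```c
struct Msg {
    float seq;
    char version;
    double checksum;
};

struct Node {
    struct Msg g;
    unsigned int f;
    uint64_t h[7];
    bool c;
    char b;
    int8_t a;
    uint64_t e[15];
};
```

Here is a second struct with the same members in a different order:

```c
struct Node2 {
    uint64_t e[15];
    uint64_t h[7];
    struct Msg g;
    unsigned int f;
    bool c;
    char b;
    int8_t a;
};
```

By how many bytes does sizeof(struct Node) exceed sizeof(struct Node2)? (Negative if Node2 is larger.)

Msg: 0..4  seq  (4B, 4-aligned); 4..5  version  (1B, 1-aligned); 5..8  -- padding (3B); 8..16  checksum  (8B, 8-aligned); sizeof = 16, alignof = 8
0..16  g  (16B, 8-aligned)
16..20  f  (4B, 4-aligned)
20..24  -- padding (4B)
24..80  h  (56B, 8-aligned)
80..81  c  (1B, 1-aligned)
81..82  b  (1B, 1-aligned)
82..83  a  (1B, 1-aligned)
83..88  -- padding (5B)
88..208  e  (120B, 8-aligned)
sizeof = 208, alignof = 8
— Node2 —
0..120  e  (120B, 8-aligned)
120..176  h  (56B, 8-aligned)
176..192  g  (16B, 8-aligned)
192..196  f  (4B, 4-aligned)
196..197  c  (1B, 1-aligned)
197..198  b  (1B, 1-aligned)
198..199  a  (1B, 1-aligned)
199..200  -- tail padding (1B)
sizeof = 200, alignof = 8
208 − 200 = 8

8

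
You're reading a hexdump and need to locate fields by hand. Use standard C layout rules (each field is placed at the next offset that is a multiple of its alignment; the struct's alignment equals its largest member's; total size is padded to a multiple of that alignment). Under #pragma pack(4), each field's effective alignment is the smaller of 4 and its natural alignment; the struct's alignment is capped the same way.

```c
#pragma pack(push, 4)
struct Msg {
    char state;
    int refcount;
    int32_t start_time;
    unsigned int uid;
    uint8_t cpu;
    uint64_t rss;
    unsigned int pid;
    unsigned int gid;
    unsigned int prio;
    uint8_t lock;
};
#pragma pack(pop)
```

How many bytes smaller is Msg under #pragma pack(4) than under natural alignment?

natural layout:
  @0: state [1B, align 1] → 1
  +3 pad (align 4)
  @4: refcount [4B, align 4] → 8
  @8: start_time [4B, align 4] → 12
  @12: uid [4B, align 4] → 16
  @16: cpu [1B, align 1] → 17
  +7 pad (align 8)
  @24: rss [8B, align 8] → 32
  @32: pid [4B, align 4] → 36
  @36: gid [4B, align 4] → 40
  @40: prio [4B, align 4] → 44
  @44: lock [1B, align 1] → 45
  +3 tail pad (align 8)
  size 48, align 8
packed(4) layout:
  @0: state [1B, align 1] → 1
  +3 pad (align 4)
  @4: refcount [4B, align 4] → 8
  @8: start_time [4B, align 4] → 12
  @12: uid [4B, align 4] → 16
  @16: cpu [1B, align 1] → 17
  +3 pad (align 4)
  @20: rss [8B, align 4] → 28
  @28: pid [4B, align 4] → 32
  @32: gid [4B, align 4] → 36
  @36: prio [4B, align 4] → 40
  @40: lock [1B, align 1] → 41
  +3 tail pad (align 4)
  size 44, align 4
48 − 44 = 4

4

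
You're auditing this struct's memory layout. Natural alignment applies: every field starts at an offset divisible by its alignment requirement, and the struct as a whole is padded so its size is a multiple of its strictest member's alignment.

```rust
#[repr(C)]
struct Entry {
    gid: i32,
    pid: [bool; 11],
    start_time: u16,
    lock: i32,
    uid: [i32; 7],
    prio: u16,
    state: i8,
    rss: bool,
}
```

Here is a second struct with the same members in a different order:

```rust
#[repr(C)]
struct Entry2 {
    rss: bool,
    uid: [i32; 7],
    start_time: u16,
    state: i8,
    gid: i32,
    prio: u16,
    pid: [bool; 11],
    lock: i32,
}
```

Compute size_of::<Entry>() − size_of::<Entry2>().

0..4  gid  (4B, 4-aligned)
4..15  pid  (11B, 1-aligned)
15..16  -- padding (1B)
16..18  start_time  (2B, 2-aligned)
18..20  -- padding (2B)
20..24  lock  (4B, 4-aligned)
24..52  uid  (28B, 4-aligned)
52..54  prio  (2B, 2-aligned)
54..55  state  (1B, 1-aligned)
55..56  rss  (1B, 1-aligned)
sizeof = 56, alignof = 4
— Entry2 —
0..1  rss  (1B, 1-aligned)
1..4  -- padding (3B)
4..32  uid  (28B, 4-aligned)
32..34  start_time  (2B, 2-aligned)
34..35  state  (1B, 1-aligned)
35..36  -- padding (1B)
36..40  gid  (4B, 4-aligned)
40..42  prio  (2B, 2-aligned)
42..53  pid  (11B, 1-aligned)
53..56  -- padding (3B)
56..60  lock  (4B, 4-aligned)
sizeof = 60, alignof = 4
56 − 60 = -4

-4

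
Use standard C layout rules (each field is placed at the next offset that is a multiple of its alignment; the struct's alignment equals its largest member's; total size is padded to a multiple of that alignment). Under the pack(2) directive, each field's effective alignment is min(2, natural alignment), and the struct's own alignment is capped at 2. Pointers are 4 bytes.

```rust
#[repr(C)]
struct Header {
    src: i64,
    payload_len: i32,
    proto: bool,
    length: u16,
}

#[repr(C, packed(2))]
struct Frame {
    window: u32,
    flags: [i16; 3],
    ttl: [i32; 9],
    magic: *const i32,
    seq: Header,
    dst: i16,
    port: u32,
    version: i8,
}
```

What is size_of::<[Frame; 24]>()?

1776

Header: 0..8  src  (8B, 8-aligned); 8..12  payload_len  (4B, 4-aligned); 12..13  proto  (1B, 1-aligned); 13..14  -- padding (1B); 14..16  length  (2B, 2-aligned); sizeof = 16, alignof = 8
0..4  window  (4B, 2-aligned)
4..10  flags  (6B, 2-aligned)
10..46  ttl  (36B, 2-aligned)
46..50  magic  (4B, 2-aligned)
50..66  seq  (16B, 2-aligned)
66..68  dst  (2B, 2-aligned)
68..72  port  (4B, 2-aligned)
72..73  version  (1B, 1-aligned)
73..74  -- tail padding (1B)
sizeof = 74, alignof = 2
array of 24: 24 × 74 = 1776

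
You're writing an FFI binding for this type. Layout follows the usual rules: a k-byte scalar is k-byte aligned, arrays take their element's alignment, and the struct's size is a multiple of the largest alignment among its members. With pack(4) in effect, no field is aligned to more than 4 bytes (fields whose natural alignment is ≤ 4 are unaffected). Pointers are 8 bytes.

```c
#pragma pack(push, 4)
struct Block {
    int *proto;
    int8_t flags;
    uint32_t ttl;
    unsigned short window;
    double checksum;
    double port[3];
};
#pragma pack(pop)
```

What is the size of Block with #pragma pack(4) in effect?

@0: proto [8B, align 4] → 8
@8: flags [1B, align 1] → 9
+3 pad (align 4)
@12: ttl [4B, align 4] → 16
@16: window [2B, align 2] → 18
+2 pad (align 4)
@20: checksum [8B, align 4] → 28
@28: port [24B, align 4] → 52
size 52, align 4

52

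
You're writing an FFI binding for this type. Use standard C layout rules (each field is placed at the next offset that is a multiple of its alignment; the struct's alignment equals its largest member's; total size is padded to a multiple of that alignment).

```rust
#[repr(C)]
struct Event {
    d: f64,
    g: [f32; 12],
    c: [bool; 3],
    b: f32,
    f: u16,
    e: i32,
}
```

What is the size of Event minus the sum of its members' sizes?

3

@0: d [8B, align 8] → 8
@8: g [48B, align 4] → 56
@56: c [3B, align 1] → 59
+1 pad (align 4)
@60: b [4B, align 4] → 64
@64: f [2B, align 2] → 66
+2 pad (align 4)
@68: e [4B, align 4] → 72
size 72, align 8
data bytes 69, size 72 → padding 3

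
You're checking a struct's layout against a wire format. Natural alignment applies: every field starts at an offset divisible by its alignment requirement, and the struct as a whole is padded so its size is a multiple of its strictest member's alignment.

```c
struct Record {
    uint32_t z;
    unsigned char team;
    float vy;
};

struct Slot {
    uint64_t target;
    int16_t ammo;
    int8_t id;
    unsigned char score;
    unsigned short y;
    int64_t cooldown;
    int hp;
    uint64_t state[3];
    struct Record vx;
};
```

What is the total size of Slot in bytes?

72

Record: 0..4  z  (4B, 4-aligned); 4..5  team  (1B, 1-aligned); 5..8  -- padding (3B); 8..12  vy  (4B, 4-aligned); sizeof = 12, alignof = 4
0..8  target  (8B, 8-aligned)
8..10  ammo  (2B, 2-aligned)
10..11  id  (1B, 1-aligned)
11..12  score  (1B, 1-aligned)
12..14  y  (2B, 2-aligned)
14..16  -- padding (2B)
16..24  cooldown  (8B, 8-aligned)
24..28  hp  (4B, 4-aligned)
28..32  -- padding (4B)
32..56  state  (24B, 8-aligned)
56..68  vx  (12B, 4-aligned)
68..72  -- tail padding (4B)
sizeof = 72, alignof = 8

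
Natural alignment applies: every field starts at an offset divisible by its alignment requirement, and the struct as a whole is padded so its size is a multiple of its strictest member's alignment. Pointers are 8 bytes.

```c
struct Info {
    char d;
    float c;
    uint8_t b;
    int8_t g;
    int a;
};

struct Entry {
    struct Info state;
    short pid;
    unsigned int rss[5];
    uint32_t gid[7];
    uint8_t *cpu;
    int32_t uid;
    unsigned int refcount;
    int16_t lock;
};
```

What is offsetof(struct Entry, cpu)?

72

Info: @0: d [1B, align 1] → 1; +3 pad (align 4); @4: c [4B, align 4] → 8; @8: b [1B, align 1] → 9; @9: g [1B, align 1] → 10; +2 pad (align 4); @12: a [4B, align 4] → 16; size 16, align 4
@0: state [16B, align 4] → 16
@16: pid [2B, align 2] → 18
+2 pad (align 4)
@20: rss [20B, align 4] → 40
@40: gid [28B, align 4] → 68
+4 pad (align 8)
@72: cpu [8B, align 8] → 80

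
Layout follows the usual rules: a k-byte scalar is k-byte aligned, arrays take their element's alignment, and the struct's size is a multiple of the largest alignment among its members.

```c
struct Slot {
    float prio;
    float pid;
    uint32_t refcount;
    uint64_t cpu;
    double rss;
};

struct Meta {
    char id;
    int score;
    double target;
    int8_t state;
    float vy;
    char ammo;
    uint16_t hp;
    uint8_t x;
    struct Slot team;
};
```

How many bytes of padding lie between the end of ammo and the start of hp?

1

Slot: prio at 0 (size 4, align 4) → ends 4; pid at 4 (size 4, align 4) → ends 8; refcount at 8 (size 4, align 4) → ends 12; pad 4 to align 8 for cpu; cpu at 16 (size 8, align 8) → ends 24; rss at 24 (size 8, align 8) → ends 32; total 32 bytes, alignment 8
id at 0 (size 1, align 1) → ends 1
pad 3 to align 4 for score
score at 4 (size 4, align 4) → ends 8
target at 8 (size 8, align 8) → ends 16
state at 16 (size 1, align 1) → ends 17
pad 3 to align 4 for vy
vy at 20 (size 4, align 4) → ends 24
ammo at 24 (size 1, align 1) → ends 25
pad 1 to align 2 for hp
hp at 26 (size 2, align 2) → ends 28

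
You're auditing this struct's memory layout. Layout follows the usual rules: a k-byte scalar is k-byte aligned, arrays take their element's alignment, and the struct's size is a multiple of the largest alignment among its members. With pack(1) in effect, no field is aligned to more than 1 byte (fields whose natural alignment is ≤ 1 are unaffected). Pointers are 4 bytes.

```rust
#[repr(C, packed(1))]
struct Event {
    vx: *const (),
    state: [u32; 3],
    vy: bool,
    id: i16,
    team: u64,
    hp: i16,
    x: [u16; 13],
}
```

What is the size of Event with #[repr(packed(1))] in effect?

55

@0: vx [4B, align 1] → 4
@4: state [12B, align 1] → 16
@16: vy [1B, align 1] → 17
@17: id [2B, align 1] → 19
@19: team [8B, align 1] → 27
@27: hp [2B, align 1] → 29
@29: x [26B, align 1] → 55
size 55, align 1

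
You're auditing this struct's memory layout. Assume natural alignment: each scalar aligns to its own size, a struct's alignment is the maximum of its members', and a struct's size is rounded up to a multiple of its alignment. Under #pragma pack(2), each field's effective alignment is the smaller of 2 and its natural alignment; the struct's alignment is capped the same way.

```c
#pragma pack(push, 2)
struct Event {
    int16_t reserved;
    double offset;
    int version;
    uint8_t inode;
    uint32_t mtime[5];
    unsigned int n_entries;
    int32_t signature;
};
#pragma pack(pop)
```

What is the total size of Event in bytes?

reserved at 0 (size 2, align 2) → ends 2
offset at 2 (size 8, align 2) → ends 10
version at 10 (size 4, align 2) → ends 14
inode at 14 (size 1, align 1) → ends 15
pad 1 to align 2 for mtime
mtime at 16 (size 20, align 2) → ends 36
n_entries at 36 (size 4, align 2) → ends 40
signature at 40 (size 4, align 2) → ends 44
total 44 bytes, alignment 2

44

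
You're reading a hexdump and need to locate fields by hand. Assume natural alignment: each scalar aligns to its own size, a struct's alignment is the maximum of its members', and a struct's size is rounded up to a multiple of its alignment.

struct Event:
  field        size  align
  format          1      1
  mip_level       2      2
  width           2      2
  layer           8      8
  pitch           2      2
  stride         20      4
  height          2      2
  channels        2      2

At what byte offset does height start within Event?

40

format at 0 (size 1, align 1) → ends 1
pad 1 to align 2 for mip_level
mip_level at 2 (size 2, align 2) → ends 4
width at 4 (size 2, align 2) → ends 6
pad 2 to align 8 for layer
layer at 8 (size 8, align 8) → ends 16
pitch at 16 (size 2, align 2) → ends 18
pad 2 to align 4 for stride
stride at 20 (size 20, align 4) → ends 40
height at 40 (size 2, align 2) → ends 42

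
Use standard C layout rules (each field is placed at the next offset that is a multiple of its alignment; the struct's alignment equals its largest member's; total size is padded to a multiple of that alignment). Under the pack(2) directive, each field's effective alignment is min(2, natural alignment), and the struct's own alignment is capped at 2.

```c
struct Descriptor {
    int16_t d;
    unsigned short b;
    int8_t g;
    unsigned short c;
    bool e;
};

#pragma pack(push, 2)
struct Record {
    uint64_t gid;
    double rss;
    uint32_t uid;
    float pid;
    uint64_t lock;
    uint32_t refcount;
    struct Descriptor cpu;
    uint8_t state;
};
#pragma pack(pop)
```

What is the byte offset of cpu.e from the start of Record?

Descriptor: 0..2  d  (2B, 2-aligned); 2..4  b  (2B, 2-aligned); 4..5  g  (1B, 1-aligned); 5..6  -- padding (1B); 6..8  c  (2B, 2-aligned); 8..9  e  (1B, 1-aligned); 9..10  -- tail padding (1B); sizeof = 10, alignof = 2
0..8  gid  (8B, 2-aligned)
8..16  rss  (8B, 2-aligned)
16..20  uid  (4B, 2-aligned)
20..24  pid  (4B, 2-aligned)
24..32  lock  (8B, 2-aligned)
32..36  refcount  (4B, 2-aligned)
36..46  cpu  (10B, 2-aligned)
within Descriptor: e at 8
36 + 8 = 44

44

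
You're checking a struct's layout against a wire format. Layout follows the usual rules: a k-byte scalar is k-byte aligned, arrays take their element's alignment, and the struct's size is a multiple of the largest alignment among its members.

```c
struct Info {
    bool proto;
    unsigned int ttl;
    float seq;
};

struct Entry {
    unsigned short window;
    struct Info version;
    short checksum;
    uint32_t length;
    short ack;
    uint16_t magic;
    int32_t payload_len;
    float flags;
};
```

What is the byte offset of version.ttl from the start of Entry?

8

Info: 0..1  proto  (1B, 1-aligned); 1..4  -- padding (3B); 4..8  ttl  (4B, 4-aligned); 8..12  seq  (4B, 4-aligned); sizeof = 12, alignof = 4
0..2  window  (2B, 2-aligned)
2..4  -- padding (2B)
4..16  version  (12B, 4-aligned)
within Info: ttl at 4
4 + 4 = 8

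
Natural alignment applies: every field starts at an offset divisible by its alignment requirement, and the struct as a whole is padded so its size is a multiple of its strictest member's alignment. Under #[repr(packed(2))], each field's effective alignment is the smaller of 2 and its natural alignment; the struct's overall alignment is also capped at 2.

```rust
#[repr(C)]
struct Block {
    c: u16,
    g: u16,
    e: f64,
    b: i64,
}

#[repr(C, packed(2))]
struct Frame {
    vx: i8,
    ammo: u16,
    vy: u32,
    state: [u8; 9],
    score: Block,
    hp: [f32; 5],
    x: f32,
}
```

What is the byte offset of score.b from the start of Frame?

34

Block: @0: c [2B, align 2] → 2; @2: g [2B, align 2] → 4; +4 pad (align 8); @8: e [8B, align 8] → 16; @16: b [8B, align 8] → 24; size 24, align 8
@0: vx [1B, align 1] → 1
+1 pad (align 2)
@2: ammo [2B, align 2] → 4
@4: vy [4B, align 2] → 8
@8: state [9B, align 1] → 17
+1 pad (align 2)
@18: score [24B, align 2] → 42
within Block: b at 16
18 + 16 = 34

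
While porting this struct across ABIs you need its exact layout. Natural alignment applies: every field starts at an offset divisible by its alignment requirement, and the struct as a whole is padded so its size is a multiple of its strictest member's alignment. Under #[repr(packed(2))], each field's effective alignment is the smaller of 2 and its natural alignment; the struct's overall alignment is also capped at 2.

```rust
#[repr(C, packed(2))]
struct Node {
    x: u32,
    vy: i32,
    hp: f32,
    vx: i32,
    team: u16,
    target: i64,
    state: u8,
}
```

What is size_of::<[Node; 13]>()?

364

@0: x [4B, align 2] → 4
@4: vy [4B, align 2] → 8
@8: hp [4B, align 2] → 12
@12: vx [4B, align 2] → 16
@16: team [2B, align 2] → 18
@18: target [8B, align 2] → 26
@26: state [1B, align 1] → 27
+1 tail pad (align 2)
size 28, align 2
array of 13: 13 × 28 = 364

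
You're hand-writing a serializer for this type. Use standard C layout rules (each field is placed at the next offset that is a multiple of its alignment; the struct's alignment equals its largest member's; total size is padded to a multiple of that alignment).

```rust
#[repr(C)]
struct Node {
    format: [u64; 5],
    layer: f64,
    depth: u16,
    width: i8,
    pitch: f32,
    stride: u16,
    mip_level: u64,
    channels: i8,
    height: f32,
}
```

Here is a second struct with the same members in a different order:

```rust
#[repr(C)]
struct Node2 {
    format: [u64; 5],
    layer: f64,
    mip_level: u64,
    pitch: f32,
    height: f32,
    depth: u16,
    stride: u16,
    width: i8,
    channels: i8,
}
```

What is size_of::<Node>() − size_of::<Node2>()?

8

0..40  format  (40B, 8-aligned)
40..48  layer  (8B, 8-aligned)
48..50  depth  (2B, 2-aligned)
50..51  width  (1B, 1-aligned)
51..52  -- padding (1B)
52..56  pitch  (4B, 4-aligned)
56..58  stride  (2B, 2-aligned)
58..64  -- padding (6B)
64..72  mip_level  (8B, 8-aligned)
72..73  channels  (1B, 1-aligned)
73..76  -- padding (3B)
76..80  height  (4B, 4-aligned)
sizeof = 80, alignof = 8
— Node2 —
0..40  format  (40B, 8-aligned)
40..48  layer  (8B, 8-aligned)
48..56  mip_level  (8B, 8-aligned)
56..60  pitch  (4B, 4-aligned)
60..64  height  (4B, 4-aligned)
64..66  depth  (2B, 2-aligned)
66..68  stride  (2B, 2-aligned)
68..69  width  (1B, 1-aligned)
69..70  channels  (1B, 1-aligned)
70..72  -- tail padding (2B)
sizeof = 72, alignof = 8
80 − 72 = 8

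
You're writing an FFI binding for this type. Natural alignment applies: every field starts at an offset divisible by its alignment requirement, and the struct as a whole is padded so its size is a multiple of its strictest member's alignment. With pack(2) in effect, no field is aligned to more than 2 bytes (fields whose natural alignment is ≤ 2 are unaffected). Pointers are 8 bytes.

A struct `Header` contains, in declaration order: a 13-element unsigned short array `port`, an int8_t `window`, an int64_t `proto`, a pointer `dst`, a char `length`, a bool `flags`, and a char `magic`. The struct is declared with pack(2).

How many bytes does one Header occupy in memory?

0..26  port  (26B, 2-aligned)
26..27  window  (1B, 1-aligned)
27..28  -- padding (1B)
28..36  proto  (8B, 2-aligned)
36..44  dst  (8B, 2-aligned)
44..45  length  (1B, 1-aligned)
45..46  flags  (1B, 1-aligned)
46..47  magic  (1B, 1-aligned)
47..48  -- tail padding (1B)
sizeof = 48, alignof = 2

48 bytes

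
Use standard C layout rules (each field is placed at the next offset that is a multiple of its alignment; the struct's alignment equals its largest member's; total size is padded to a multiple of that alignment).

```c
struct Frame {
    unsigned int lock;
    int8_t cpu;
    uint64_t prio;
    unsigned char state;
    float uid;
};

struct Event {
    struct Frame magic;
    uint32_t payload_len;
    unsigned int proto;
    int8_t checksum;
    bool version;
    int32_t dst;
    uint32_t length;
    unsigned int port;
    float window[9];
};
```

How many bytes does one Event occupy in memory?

88

Frame: lock at 0 (size 4, align 4) → ends 4; cpu at 4 (size 1, align 1) → ends 5; pad 3 to align 8 for prio; prio at 8 (size 8, align 8) → ends 16; state at 16 (size 1, align 1) → ends 17; pad 3 to align 4 for uid; uid at 20 (size 4, align 4) → ends 24; total 24 bytes, alignment 8
magic at 0 (size 24, align 8) → ends 24
payload_len at 24 (size 4, align 4) → ends 28
proto at 28 (size 4, align 4) → ends 32
checksum at 32 (size 1, align 1) → ends 33
version at 33 (size 1, align 1) → ends 34
pad 2 to align 4 for dst
dst at 36 (size 4, align 4) → ends 40
length at 40 (size 4, align 4) → ends 44
port at 44 (size 4, align 4) → ends 48
window at 48 (size 36, align 4) → ends 84
tail pad 4 to reach multiple of 8
total 88 bytes, alignment 8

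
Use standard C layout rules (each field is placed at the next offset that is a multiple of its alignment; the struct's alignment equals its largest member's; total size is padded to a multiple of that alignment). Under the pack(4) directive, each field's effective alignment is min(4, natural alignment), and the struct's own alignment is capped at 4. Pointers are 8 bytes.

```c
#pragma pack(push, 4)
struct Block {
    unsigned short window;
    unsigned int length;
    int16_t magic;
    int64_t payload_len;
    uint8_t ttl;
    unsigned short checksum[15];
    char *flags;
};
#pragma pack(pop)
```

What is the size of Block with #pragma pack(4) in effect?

60

0..2  window  (2B, 2-aligned)
2..4  -- padding (2B)
4..8  length  (4B, 4-aligned)
8..10  magic  (2B, 2-aligned)
10..12  -- padding (2B)
12..20  payload_len  (8B, 4-aligned)
20..21  ttl  (1B, 1-aligned)
21..22  -- padding (1B)
22..52  checksum  (30B, 2-aligned)
52..60  flags  (8B, 4-aligned)
sizeof = 60, alignof = 4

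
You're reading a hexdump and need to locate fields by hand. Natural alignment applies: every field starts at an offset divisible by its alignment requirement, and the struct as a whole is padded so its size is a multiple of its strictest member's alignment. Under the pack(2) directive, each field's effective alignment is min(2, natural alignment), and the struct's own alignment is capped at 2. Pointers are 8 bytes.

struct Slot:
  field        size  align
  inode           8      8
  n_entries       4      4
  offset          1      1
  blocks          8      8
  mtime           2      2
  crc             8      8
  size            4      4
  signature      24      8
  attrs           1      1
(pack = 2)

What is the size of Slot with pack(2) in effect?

62

@0: inode [8B, align 2] → 8
@8: n_entries [4B, align 2] → 12
@12: offset [1B, align 1] → 13
+1 pad (align 2)
@14: blocks [8B, align 2] → 22
@22: mtime [2B, align 2] → 24
@24: crc [8B, align 2] → 32
@32: size [4B, align 2] → 36
@36: signature [24B, align 2] → 60
@60: attrs [1B, align 1] → 61
+1 tail pad (align 2)
size 62, align 2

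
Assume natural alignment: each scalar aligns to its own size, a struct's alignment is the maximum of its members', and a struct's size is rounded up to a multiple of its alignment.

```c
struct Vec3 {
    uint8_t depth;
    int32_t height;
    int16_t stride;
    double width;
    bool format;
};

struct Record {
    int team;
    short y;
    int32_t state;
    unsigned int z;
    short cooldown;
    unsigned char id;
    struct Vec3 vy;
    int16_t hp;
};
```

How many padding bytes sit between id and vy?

Vec3: depth at 0 (size 1, align 1) → ends 1; pad 3 to align 4 for height; height at 4 (size 4, align 4) → ends 8; stride at 8 (size 2, align 2) → ends 10; pad 6 to align 8 for width; width at 16 (size 8, align 8) → ends 24; format at 24 (size 1, align 1) → ends 25; tail pad 7 to reach multiple of 8; total 32 bytes, alignment 8
team at 0 (size 4, align 4) → ends 4
y at 4 (size 2, align 2) → ends 6
pad 2 to align 4 for state
state at 8 (size 4, align 4) → ends 12
z at 12 (size 4, align 4) → ends 16
cooldown at 16 (size 2, align 2) → ends 18
id at 18 (size 1, align 1) → ends 19
pad 5 to align 8 for vy
vy at 24 (size 32, align 8) → ends 56

5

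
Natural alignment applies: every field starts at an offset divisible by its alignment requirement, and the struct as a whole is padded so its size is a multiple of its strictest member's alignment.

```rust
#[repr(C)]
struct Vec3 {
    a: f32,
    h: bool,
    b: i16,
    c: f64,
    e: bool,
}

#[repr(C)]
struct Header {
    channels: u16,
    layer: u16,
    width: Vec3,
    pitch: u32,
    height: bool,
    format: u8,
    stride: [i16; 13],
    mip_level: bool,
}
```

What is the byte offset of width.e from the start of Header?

Vec3: @0: a [4B, align 4] → 4; @4: h [1B, align 1] → 5; +1 pad (align 2); @6: b [2B, align 2] → 8; @8: c [8B, align 8] → 16; @16: e [1B, align 1] → 17; +7 tail pad (align 8); size 24, align 8
@0: channels [2B, align 2] → 2
@2: layer [2B, align 2] → 4
+4 pad (align 8)
@8: width [24B, align 8] → 32
within Vec3: e at 16
8 + 16 = 24

24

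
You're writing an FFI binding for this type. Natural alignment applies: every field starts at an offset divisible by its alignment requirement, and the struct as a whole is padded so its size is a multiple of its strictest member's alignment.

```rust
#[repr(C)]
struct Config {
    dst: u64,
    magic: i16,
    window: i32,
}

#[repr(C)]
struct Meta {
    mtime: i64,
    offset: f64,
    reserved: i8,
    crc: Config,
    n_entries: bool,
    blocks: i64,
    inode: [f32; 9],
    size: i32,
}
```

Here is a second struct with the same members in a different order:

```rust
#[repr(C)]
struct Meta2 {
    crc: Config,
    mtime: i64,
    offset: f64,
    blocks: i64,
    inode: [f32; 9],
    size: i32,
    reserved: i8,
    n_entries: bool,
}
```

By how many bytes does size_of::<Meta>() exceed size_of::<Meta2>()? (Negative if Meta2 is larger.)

Config: dst at 0 (size 8, align 8) → ends 8; magic at 8 (size 2, align 2) → ends 10; pad 2 to align 4 for window; window at 12 (size 4, align 4) → ends 16; total 16 bytes, alignment 8
mtime at 0 (size 8, align 8) → ends 8
offset at 8 (size 8, align 8) → ends 16
reserved at 16 (size 1, align 1) → ends 17
pad 7 to align 8 for crc
crc at 24 (size 16, align 8) → ends 40
n_entries at 40 (size 1, align 1) → ends 41
pad 7 to align 8 for blocks
blocks at 48 (size 8, align 8) → ends 56
inode at 56 (size 36, align 4) → ends 92
size at 92 (size 4, align 4) → ends 96
total 96 bytes, alignment 8
— Meta2 —
crc at 0 (size 16, align 8) → ends 16
mtime at 16 (size 8, align 8) → ends 24
offset at 24 (size 8, align 8) → ends 32
blocks at 32 (size 8, align 8) → ends 40
inode at 40 (size 36, align 4) → ends 76
size at 76 (size 4, align 4) → ends 80
reserved at 80 (size 1, align 1) → ends 81
n_entries at 81 (size 1, align 1) → ends 82
tail pad 6 to reach multiple of 8
total 88 bytes, alignment 8
96 − 88 = 8

8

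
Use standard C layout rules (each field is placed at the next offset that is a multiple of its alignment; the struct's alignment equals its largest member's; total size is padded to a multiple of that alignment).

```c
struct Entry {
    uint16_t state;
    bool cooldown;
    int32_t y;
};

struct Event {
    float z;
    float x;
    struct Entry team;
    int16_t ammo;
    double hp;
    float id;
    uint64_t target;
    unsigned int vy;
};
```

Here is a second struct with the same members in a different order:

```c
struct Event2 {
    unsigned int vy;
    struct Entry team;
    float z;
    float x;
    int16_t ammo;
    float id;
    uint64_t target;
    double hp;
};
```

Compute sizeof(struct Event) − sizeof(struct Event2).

Entry: state at 0 (size 2, align 2) → ends 2; cooldown at 2 (size 1, align 1) → ends 3; pad 1 to align 4 for y; y at 4 (size 4, align 4) → ends 8; total 8 bytes, alignment 4
z at 0 (size 4, align 4) → ends 4
x at 4 (size 4, align 4) → ends 8
team at 8 (size 8, align 4) → ends 16
ammo at 16 (size 2, align 2) → ends 18
pad 6 to align 8 for hp
hp at 24 (size 8, align 8) → ends 32
id at 32 (size 4, align 4) → ends 36
pad 4 to align 8 for target
target at 40 (size 8, align 8) → ends 48
vy at 48 (size 4, align 4) → ends 52
tail pad 4 to reach multiple of 8
total 56 bytes, alignment 8
— Event2 —
vy at 0 (size 4, align 4) → ends 4
team at 4 (size 8, align 4) → ends 12
z at 12 (size 4, align 4) → ends 16
x at 16 (size 4, align 4) → ends 20
ammo at 20 (size 2, align 2) → ends 22
pad 2 to align 4 for id
id at 24 (size 4, align 4) → ends 28
pad 4 to align 8 for target
target at 32 (size 8, align 8) → ends 40
hp at 40 (size 8, align 8) → ends 48
total 48 bytes, alignment 8
56 − 48 = 8

8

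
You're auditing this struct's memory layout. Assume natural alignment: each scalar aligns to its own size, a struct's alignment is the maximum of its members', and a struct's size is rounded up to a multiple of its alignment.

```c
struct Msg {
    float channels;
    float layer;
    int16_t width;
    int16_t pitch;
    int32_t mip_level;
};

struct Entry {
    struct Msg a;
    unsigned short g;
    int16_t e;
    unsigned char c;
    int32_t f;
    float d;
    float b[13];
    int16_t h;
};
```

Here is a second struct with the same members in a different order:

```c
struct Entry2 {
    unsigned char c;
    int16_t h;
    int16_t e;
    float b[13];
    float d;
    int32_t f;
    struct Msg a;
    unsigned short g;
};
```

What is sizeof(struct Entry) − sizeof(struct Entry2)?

Msg: 0..4  channels  (4B, 4-aligned); 4..8  layer  (4B, 4-aligned); 8..10  width  (2B, 2-aligned); 10..12  pitch  (2B, 2-aligned); 12..16  mip_level  (4B, 4-aligned); sizeof = 16, alignof = 4
0..16  a  (16B, 4-aligned)
16..18  g  (2B, 2-aligned)
18..20  e  (2B, 2-aligned)
20..21  c  (1B, 1-aligned)
21..24  -- padding (3B)
24..28  f  (4B, 4-aligned)
28..32  d  (4B, 4-aligned)
32..84  b  (52B, 4-aligned)
84..86  h  (2B, 2-aligned)
86..88  -- tail padding (2B)
sizeof = 88, alignof = 4
— Entry2 —
0..1  c  (1B, 1-aligned)
1..2  -- padding (1B)
2..4  h  (2B, 2-aligned)
4..6  e  (2B, 2-aligned)
6..8  -- padding (2B)
8..60  b  (52B, 4-aligned)
60..64  d  (4B, 4-aligned)
64..68  f  (4B, 4-aligned)
68..84  a  (16B, 4-aligned)
84..86  g  (2B, 2-aligned)
86..88  -- tail padding (2B)
sizeof = 88, alignof = 4
88 − 88 = 0

0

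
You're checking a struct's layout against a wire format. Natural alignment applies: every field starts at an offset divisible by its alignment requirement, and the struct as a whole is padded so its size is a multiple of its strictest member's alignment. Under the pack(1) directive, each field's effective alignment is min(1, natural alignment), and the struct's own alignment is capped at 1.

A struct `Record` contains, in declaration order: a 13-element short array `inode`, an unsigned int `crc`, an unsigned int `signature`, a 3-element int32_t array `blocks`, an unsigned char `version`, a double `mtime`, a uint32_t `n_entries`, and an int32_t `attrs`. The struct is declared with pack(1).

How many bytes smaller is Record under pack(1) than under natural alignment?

9

natural layout:
  0..26  inode  (26B, 2-aligned)
  26..28  -- padding (2B)
  28..32  crc  (4B, 4-aligned)
  32..36  signature  (4B, 4-aligned)
  36..48  blocks  (12B, 4-aligned)
  48..49  version  (1B, 1-aligned)
  49..56  -- padding (7B)
  56..64  mtime  (8B, 8-aligned)
  64..68  n_entries  (4B, 4-aligned)
  68..72  attrs  (4B, 4-aligned)
  sizeof = 72, alignof = 8
packed(1) layout:
  0..26  inode  (26B, 1-aligned)
  26..30  crc  (4B, 1-aligned)
  30..34  signature  (4B, 1-aligned)
  34..46  blocks  (12B, 1-aligned)
  46..47  version  (1B, 1-aligned)
  47..55  mtime  (8B, 1-aligned)
  55..59  n_entries  (4B, 1-aligned)
  59..63  attrs  (4B, 1-aligned)
  sizeof = 63, alignof = 1
72 − 63 = 9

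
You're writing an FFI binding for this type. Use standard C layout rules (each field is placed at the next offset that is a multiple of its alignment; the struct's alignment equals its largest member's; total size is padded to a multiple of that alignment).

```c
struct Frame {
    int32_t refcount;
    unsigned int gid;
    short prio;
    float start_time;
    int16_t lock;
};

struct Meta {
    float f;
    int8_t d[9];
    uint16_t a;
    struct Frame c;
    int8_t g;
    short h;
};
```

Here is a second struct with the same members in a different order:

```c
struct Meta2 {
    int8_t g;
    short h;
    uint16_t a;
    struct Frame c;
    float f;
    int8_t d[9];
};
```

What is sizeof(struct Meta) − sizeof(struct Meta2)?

-4

Frame: @0: refcount [4B, align 4] → 4; @4: gid [4B, align 4] → 8; @8: prio [2B, align 2] → 10; +2 pad (align 4); @12: start_time [4B, align 4] → 16; @16: lock [2B, align 2] → 18; +2 tail pad (align 4); size 20, align 4
@0: f [4B, align 4] → 4
@4: d [9B, align 1] → 13
+1 pad (align 2)
@14: a [2B, align 2] → 16
@16: c [20B, align 4] → 36
@36: g [1B, align 1] → 37
+1 pad (align 2)
@38: h [2B, align 2] → 40
size 40, align 4
— Meta2 —
@0: g [1B, align 1] → 1
+1 pad (align 2)
@2: h [2B, align 2] → 4
@4: a [2B, align 2] → 6
+2 pad (align 4)
@8: c [20B, align 4] → 28
@28: f [4B, align 4] → 32
@32: d [9B, align 1] → 41
+3 tail pad (align 4)
size 44, align 4
40 − 44 = -4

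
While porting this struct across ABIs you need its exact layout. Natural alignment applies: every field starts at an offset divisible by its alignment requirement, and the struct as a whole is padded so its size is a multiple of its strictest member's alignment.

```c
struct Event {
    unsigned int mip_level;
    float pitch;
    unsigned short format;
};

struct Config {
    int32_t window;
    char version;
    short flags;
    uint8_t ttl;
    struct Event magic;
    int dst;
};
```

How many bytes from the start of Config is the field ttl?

Event: 0..4  mip_level  (4B, 4-aligned); 4..8  pitch  (4B, 4-aligned); 8..10  format  (2B, 2-aligned); 10..12  -- tail padding (2B); sizeof = 12, alignof = 4
0..4  window  (4B, 4-aligned)
4..5  version  (1B, 1-aligned)
5..6  -- padding (1B)
6..8  flags  (2B, 2-aligned)
8..9  ttl  (1B, 1-aligned)

8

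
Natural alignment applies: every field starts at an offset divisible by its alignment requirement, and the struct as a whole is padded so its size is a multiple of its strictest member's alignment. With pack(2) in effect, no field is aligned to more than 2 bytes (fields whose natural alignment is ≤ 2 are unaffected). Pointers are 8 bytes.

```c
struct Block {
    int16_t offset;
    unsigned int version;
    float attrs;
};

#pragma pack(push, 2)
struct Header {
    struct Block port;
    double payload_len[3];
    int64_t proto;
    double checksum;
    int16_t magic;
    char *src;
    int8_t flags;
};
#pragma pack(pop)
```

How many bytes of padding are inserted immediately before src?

0

Block: offset at 0 (size 2, align 2) → ends 2; pad 2 to align 4 for version; version at 4 (size 4, align 4) → ends 8; attrs at 8 (size 4, align 4) → ends 12; total 12 bytes, alignment 4
port at 0 (size 12, align 2) → ends 12
payload_len at 12 (size 24, align 2) → ends 36
proto at 36 (size 8, align 2) → ends 44
checksum at 44 (size 8, align 2) → ends 52
magic at 52 (size 2, align 2) → ends 54
src at 54 (size 8, align 2) → ends 62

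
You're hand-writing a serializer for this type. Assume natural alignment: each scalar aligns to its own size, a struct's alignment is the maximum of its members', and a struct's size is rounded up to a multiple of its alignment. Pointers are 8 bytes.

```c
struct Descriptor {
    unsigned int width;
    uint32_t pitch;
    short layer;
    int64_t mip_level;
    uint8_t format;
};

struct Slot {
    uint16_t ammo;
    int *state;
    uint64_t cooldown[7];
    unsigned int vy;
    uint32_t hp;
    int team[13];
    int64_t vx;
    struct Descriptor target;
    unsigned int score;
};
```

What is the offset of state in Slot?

Descriptor: width at 0 (size 4, align 4) → ends 4; pitch at 4 (size 4, align 4) → ends 8; layer at 8 (size 2, align 2) → ends 10; pad 6 to align 8 for mip_level; mip_level at 16 (size 8, align 8) → ends 24; format at 24 (size 1, align 1) → ends 25; tail pad 7 to reach multiple of 8; total 32 bytes, alignment 8
ammo at 0 (size 2, align 2) → ends 2
pad 6 to align 8 for state
state at 8 (size 8, align 8) → ends 16

8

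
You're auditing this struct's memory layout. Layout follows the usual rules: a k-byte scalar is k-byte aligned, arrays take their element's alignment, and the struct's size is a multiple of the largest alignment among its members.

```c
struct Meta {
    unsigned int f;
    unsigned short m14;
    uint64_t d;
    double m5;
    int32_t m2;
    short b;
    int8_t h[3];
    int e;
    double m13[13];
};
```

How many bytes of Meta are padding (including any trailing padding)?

f at 0 (size 4, align 4) → ends 4
m14 at 4 (size 2, align 2) → ends 6
pad 2 to align 8 for d
d at 8 (size 8, align 8) → ends 16
m5 at 16 (size 8, align 8) → ends 24
m2 at 24 (size 4, align 4) → ends 28
b at 28 (size 2, align 2) → ends 30
h at 30 (size 3, align 1) → ends 33
pad 3 to align 4 for e
e at 36 (size 4, align 4) → ends 40
m13 at 40 (size 104, align 8) → ends 144
total 144 bytes, alignment 8
data bytes 139, size 144 → padding 5

5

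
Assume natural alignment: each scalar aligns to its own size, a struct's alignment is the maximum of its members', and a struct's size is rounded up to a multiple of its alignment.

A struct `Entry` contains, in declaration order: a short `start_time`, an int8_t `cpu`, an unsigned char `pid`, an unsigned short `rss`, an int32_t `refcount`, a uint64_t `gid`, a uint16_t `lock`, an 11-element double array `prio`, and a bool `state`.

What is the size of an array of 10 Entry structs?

1280

0..2  start_time  (2B, 2-aligned)
2..3  cpu  (1B, 1-aligned)
3..4  pid  (1B, 1-aligned)
4..6  rss  (2B, 2-aligned)
6..8  -- padding (2B)
8..12  refcount  (4B, 4-aligned)
12..16  -- padding (4B)
16..24  gid  (8B, 8-aligned)
24..26  lock  (2B, 2-aligned)
26..32  -- padding (6B)
32..120  prio  (88B, 8-aligned)
120..121  state  (1B, 1-aligned)
121..128  -- tail padding (7B)
sizeof = 128, alignof = 8
array of 10: 10 × 128 = 1280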